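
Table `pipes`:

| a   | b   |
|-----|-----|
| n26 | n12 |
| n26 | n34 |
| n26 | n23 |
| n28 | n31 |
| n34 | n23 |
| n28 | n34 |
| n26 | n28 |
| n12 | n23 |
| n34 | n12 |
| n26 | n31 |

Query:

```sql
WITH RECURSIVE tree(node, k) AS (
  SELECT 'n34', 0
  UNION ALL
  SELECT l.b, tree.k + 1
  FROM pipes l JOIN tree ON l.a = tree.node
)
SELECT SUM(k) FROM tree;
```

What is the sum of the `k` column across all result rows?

Base: (n34, k=0).
Iteration 1: edges from {n34} -> (n12, k=1), (n23, k=1).
Iteration 2: edges from {n12,n23} -> (n23, k=2).
Iteration 3: no outgoing edges from {n23}; recursion stops.
SUM(k) = 0 + 1 + 1 + 2 = 4.

4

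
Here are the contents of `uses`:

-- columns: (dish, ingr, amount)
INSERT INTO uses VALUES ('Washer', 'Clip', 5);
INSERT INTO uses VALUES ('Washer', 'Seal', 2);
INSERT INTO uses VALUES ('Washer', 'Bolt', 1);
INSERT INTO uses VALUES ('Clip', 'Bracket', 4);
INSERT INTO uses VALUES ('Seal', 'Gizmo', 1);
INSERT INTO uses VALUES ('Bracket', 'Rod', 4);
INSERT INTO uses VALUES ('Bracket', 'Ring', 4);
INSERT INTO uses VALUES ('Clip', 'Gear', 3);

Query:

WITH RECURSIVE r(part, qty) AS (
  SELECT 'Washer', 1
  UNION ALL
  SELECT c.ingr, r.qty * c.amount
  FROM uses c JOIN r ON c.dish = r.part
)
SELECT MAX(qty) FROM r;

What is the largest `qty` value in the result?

Base: (Washer, qty=1).
Iteration 1: components of {Washer} -> Bolt = 1*1 = 1, Clip = 1*5 = 5, Seal = 1*2 = 2.
Iteration 2: components of {Bolt,Clip,Seal} -> Bracket = 5*4 = 20, Gear = 5*3 = 15, Gizmo = 2*1 = 2.
Iteration 3: components of {Bracket,Gear,Gizmo} -> Ring = 20*4 = 80, Rod = 20*4 = 80.
Iteration 4: no further components; recursion stops.
qty values: 1, 5, 2, 1, 20, 15, 2, 80, 80; the maximum is 80.

80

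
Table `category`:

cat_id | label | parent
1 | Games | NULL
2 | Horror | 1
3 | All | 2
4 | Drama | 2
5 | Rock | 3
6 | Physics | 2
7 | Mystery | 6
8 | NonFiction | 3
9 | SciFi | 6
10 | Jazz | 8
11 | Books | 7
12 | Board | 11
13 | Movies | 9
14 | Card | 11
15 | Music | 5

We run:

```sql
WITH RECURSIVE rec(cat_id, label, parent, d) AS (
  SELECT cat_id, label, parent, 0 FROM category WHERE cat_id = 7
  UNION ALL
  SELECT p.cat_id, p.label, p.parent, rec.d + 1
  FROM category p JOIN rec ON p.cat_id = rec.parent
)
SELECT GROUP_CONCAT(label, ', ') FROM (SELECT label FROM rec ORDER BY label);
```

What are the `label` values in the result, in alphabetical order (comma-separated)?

Games, Horror, Mystery, Physics

Base: cat_id=7 (Mystery), parent=6, d 0.
Iteration 1: join on cat_id=6 -> Physics (id 6, parent=2, d 1).
Iteration 2: join on cat_id=2 -> Horror (id 2, parent=1, d 2).
Iteration 3: join on cat_id=1 -> Games (id 1, parent=NULL, d 3).
Iteration 4: parent is NULL; no match; recursion stops.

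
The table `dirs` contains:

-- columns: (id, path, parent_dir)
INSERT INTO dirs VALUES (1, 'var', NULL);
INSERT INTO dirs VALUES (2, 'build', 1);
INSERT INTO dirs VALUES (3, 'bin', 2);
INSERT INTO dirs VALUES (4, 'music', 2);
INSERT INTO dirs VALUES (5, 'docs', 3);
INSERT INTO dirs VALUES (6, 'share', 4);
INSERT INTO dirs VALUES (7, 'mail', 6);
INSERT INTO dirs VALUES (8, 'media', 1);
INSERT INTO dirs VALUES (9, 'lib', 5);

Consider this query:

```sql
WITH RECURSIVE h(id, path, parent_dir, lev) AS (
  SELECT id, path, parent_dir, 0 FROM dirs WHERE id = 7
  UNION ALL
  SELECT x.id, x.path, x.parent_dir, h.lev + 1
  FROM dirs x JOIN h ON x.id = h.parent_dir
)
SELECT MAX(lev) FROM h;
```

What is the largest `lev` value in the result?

Base: id=7 (mail), parent_dir=6, lev 0.
Iteration 1: join on id=6 -> share (id 6, parent_dir=4, lev 1).
Iteration 2: join on id=4 -> music (id 4, parent_dir=2, lev 2).
Iteration 3: join on id=2 -> build (id 2, parent_dir=1, lev 3).
Iteration 4: join on id=1 -> var (id 1, parent_dir=NULL, lev 4).
Iteration 5: parent_dir is NULL; no match; recursion stops.
lev values: 0, 1, 2, 3, 4; the maximum is 4.

4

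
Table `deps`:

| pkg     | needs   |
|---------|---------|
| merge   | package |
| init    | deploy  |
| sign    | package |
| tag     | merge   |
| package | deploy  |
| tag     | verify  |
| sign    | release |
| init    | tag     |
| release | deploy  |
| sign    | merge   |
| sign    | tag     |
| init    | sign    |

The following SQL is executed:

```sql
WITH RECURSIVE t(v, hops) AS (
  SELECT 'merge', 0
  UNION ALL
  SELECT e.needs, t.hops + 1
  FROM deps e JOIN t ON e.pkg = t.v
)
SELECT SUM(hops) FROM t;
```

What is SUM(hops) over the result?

Base: (merge, hops=0).
Iteration 1: edges from {merge} -> (package, hops=1).
Iteration 2: edges from {package} -> (deploy, hops=2).
Iteration 3: no outgoing edges from {deploy}; recursion stops.
SUM(hops) = 0 + 1 + 2 = 3.

3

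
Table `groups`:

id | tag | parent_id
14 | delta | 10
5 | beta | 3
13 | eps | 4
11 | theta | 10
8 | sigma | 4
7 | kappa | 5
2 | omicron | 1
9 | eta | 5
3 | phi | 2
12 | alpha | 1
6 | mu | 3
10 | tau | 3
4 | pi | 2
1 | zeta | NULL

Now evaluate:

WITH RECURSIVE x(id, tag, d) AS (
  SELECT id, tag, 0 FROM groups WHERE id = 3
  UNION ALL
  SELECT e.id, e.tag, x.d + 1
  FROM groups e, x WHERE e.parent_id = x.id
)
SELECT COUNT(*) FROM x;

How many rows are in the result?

8

Base: id=3 (phi) at d 0.
Iteration 1: rows with parent_id in {3} -> beta (id 5, d 1), mu (id 6, d 1), tau (id 10, d 1).
Iteration 2: rows with parent_id in {5,6,10} -> kappa (id 7, d 2), eta (id 9, d 2), theta (id 11, d 2), delta (id 14, d 2).
Iteration 3: no rows with parent_id in {7,9,11,14}; recursion stops.
Total rows emitted: 8.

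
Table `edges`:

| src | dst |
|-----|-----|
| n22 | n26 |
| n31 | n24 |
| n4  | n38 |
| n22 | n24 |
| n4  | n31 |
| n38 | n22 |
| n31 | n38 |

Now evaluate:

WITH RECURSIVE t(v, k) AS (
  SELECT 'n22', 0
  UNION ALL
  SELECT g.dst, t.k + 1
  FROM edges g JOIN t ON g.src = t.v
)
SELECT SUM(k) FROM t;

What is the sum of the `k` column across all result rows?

2

Base: (n22, k=0).
Iteration 1: edges from {n22} -> (n24, k=1), (n26, k=1).
Iteration 2: no outgoing edges from {n24,n26}; recursion stops.
SUM(k) = 0 + 1 + 1 = 2.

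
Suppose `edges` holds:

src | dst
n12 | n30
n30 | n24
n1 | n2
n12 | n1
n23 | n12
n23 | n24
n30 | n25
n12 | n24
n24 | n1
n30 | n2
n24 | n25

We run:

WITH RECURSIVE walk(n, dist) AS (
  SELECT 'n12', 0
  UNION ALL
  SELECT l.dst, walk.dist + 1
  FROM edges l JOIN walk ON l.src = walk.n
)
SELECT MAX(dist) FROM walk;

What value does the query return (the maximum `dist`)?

4

Base: (n12, dist=0).
Iteration 1: edges from {n12} -> (n1, dist=1), (n24, dist=1), (n30, dist=1).
Iteration 2: edges from {n1,n24,n30} -> (n1, dist=2), (n2, dist=2) x2, (n24, dist=2), (n25, dist=2) x2. [UNION ALL keeps all 6 new rows, including repeats]
Iteration 3: edges from {n1,n2,n24,n25} -> (n1, dist=3), (n2, dist=3), (n25, dist=3).
Iteration 4: edges from {n1,n2,n25} -> (n2, dist=4).
Iteration 5: no outgoing edges from {n2}; recursion stops.
dist values: 0, 1, 1, 1, 2, 2, 2, 2, 2, 2, 3, 3, 3, 4; the maximum is 4.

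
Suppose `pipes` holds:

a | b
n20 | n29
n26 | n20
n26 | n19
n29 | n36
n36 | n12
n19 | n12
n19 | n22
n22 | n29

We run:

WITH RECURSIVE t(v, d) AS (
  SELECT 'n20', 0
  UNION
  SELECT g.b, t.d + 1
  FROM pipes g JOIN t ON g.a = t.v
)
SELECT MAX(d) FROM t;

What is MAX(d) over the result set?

Base: (n20, d=0).
Iteration 1: edges from {n20} -> (n29, d=1).
Iteration 2: edges from {n29} -> (n36, d=2).
Iteration 3: edges from {n36} -> (n12, d=3).
Iteration 4: no outgoing edges from {n12}; recursion stops.
d values: 0, 1, 2, 3; the maximum is 3.

3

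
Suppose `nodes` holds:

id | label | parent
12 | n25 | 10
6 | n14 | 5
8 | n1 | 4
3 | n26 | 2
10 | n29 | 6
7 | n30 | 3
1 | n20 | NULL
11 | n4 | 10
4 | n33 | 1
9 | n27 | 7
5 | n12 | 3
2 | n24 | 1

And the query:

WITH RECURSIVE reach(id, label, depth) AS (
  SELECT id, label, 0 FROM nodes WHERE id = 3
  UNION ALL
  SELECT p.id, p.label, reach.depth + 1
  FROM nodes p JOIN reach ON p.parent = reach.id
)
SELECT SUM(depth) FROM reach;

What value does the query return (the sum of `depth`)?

Base: id=3 (n26) at depth 0.
Iteration 1: rows with parent in {3} -> n12 (id 5, depth 1), n30 (id 7, depth 1).
Iteration 2: rows with parent in {5,7} -> n14 (id 6, depth 2), n27 (id 9, depth 2).
Iteration 3: rows with parent in {6,9} -> n29 (id 10, depth 3).
Iteration 4: rows with parent in {10} -> n4 (id 11, depth 4), n25 (id 12, depth 4).
Iteration 5: no rows with parent in {11,12}; recursion stops.
SUM(depth) = 0 + 1 + 1 + 2 + 2 + 3 + 4 + 4 = 17.

17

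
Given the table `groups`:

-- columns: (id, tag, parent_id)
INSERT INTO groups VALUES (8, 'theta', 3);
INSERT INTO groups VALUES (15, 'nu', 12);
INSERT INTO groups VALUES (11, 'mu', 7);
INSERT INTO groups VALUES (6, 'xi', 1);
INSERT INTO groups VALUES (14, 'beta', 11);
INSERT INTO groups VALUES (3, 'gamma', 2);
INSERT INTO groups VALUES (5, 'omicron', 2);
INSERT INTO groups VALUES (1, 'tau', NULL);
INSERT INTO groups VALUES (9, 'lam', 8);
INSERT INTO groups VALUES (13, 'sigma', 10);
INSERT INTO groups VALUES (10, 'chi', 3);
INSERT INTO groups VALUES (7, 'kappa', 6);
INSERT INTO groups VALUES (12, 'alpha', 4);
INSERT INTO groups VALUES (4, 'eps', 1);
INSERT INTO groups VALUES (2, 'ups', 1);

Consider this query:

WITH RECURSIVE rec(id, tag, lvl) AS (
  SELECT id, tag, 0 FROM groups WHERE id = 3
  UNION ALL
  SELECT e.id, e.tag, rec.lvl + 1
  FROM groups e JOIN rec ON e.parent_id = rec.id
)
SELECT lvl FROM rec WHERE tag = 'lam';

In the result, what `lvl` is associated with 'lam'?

Base: id=3 (gamma) at lvl 0.
Iteration 1: rows with parent_id in {3} -> theta (id 8, lvl 1), chi (id 10, lvl 1).
Iteration 2: rows with parent_id in {8,10} -> lam (id 9, lvl 2), sigma (id 13, lvl 2).
Iteration 3: no rows with parent_id in {9,13}; recursion stops.

2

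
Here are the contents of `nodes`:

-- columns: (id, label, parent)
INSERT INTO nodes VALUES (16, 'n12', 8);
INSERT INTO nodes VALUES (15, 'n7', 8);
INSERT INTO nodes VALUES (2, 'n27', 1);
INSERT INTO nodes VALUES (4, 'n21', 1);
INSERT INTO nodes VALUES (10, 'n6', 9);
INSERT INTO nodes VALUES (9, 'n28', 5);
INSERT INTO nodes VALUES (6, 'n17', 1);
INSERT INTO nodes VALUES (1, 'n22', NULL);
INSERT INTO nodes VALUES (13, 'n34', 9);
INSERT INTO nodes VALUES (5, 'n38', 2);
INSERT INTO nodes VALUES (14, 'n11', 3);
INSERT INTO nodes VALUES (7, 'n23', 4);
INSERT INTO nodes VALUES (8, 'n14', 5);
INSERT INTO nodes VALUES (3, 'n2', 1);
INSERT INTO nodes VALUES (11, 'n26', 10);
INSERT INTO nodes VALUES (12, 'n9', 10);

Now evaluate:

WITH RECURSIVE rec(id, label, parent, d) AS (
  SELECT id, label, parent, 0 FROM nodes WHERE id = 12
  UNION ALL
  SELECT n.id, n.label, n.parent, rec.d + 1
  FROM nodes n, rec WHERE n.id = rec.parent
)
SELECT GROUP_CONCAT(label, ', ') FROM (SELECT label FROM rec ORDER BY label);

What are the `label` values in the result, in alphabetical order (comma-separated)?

n22, n27, n28, n38, n6, n9

Base: id=12 (n9), parent=10, d 0.
Iteration 1: join on id=10 -> n6 (id 10, parent=9, d 1).
Iteration 2: join on id=9 -> n28 (id 9, parent=5, d 2).
Iteration 3: join on id=5 -> n38 (id 5, parent=2, d 3).
Iteration 4: join on id=2 -> n27 (id 2, parent=1, d 4).
Iteration 5: join on id=1 -> n22 (id 1, parent=NULL, d 5).
Iteration 6: parent is NULL; no match; recursion stops.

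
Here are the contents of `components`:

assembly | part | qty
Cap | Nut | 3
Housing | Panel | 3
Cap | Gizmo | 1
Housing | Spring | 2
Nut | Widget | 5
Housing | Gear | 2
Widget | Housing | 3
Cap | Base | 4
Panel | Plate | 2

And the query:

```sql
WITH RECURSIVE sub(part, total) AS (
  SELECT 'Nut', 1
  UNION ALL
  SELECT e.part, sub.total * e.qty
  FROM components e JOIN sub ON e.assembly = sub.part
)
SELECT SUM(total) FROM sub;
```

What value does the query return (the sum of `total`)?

216

Base: (Nut, total=1).
Iteration 1: components of {Nut} -> Widget = 1*5 = 5.
Iteration 2: components of {Widget} -> Housing = 5*3 = 15.
Iteration 3: components of {Housing} -> Gear = 15*2 = 30, Panel = 15*3 = 45, Spring = 15*2 = 30.
Iteration 4: components of {Gear,Panel,Spring} -> Plate = 45*2 = 90.
Iteration 5: no further components; recursion stops.
SUM(total) = 1 + 5 + 15 + 45 + 30 + 30 + 90 = 216.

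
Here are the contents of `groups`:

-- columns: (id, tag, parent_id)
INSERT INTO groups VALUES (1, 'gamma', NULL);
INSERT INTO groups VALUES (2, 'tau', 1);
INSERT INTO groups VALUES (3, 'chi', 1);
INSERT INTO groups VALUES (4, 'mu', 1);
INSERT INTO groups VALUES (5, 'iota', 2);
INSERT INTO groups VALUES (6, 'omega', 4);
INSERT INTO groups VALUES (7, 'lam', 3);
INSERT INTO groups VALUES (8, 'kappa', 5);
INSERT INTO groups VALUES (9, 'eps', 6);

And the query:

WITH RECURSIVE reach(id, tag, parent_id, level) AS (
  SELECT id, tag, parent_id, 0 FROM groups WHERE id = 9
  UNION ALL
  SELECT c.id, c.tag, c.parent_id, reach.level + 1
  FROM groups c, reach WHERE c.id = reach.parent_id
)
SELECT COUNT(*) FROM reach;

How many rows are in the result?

4

Base: id=9 (eps), parent_id=6, level 0.
Iteration 1: join on id=6 -> omega (id 6, parent_id=4, level 1).
Iteration 2: join on id=4 -> mu (id 4, parent_id=1, level 2).
Iteration 3: join on id=1 -> gamma (id 1, parent_id=NULL, level 3).
Iteration 4: parent_id is NULL; no match; recursion stops.
Total rows emitted: 4.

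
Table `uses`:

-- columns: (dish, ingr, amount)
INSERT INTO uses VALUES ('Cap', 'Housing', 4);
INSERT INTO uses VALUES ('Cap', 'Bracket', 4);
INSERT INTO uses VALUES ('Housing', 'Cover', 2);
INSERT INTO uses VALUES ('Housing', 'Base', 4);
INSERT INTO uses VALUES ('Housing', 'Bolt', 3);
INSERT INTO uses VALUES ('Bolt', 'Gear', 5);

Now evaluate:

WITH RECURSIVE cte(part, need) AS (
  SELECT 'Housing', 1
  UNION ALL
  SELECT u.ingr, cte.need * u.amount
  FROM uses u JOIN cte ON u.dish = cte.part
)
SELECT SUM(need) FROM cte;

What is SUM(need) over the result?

25

Base: (Housing, need=1).
Iteration 1: components of {Housing} -> Base = 1*4 = 4, Bolt = 1*3 = 3, Cover = 1*2 = 2.
Iteration 2: components of {Base,Bolt,Cover} -> Gear = 3*5 = 15.
Iteration 3: no further components; recursion stops.
SUM(need) = 1 + 2 + 4 + 3 + 15 = 25.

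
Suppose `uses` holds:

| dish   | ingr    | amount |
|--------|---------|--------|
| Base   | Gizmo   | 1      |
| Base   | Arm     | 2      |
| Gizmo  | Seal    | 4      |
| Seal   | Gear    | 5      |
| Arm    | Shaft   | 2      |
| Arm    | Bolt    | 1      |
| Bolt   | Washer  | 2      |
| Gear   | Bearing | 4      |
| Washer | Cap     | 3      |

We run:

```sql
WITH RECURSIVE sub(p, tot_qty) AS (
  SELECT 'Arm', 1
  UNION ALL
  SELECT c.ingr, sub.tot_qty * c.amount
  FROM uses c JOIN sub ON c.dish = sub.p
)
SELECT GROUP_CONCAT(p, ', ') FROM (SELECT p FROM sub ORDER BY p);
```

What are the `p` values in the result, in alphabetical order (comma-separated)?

Arm, Bolt, Cap, Shaft, Washer

Base: (Arm, tot_qty=1).
Iteration 1: components of {Arm} -> Bolt = 1*1 = 1, Shaft = 1*2 = 2.
Iteration 2: components of {Bolt,Shaft} -> Washer = 1*2 = 2.
Iteration 3: components of {Washer} -> Cap = 2*3 = 6.
Iteration 4: no further components; recursion stops.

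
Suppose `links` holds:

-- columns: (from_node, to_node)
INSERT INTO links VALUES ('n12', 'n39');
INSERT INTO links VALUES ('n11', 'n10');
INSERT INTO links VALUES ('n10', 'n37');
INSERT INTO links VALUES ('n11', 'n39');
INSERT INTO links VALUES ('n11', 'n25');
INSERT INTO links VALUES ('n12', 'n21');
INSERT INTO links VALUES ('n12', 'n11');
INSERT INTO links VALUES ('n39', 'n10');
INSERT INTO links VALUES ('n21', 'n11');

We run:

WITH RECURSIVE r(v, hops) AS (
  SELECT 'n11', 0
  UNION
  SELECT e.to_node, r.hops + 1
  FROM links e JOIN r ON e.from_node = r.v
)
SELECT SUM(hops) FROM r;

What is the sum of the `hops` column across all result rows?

Base: (n11, hops=0).
Iteration 1: edges from {n11} -> (n10, hops=1), (n25, hops=1), (n39, hops=1).
Iteration 2: edges from {n10,n25,n39} -> (n10, hops=2), (n37, hops=2).
Iteration 3: edges from {n10,n37} -> (n37, hops=3).
Iteration 4: no outgoing edges from {n37}; recursion stops.
SUM(hops) = 0 + 1 + 1 + 1 + 2 + 2 + 3 = 10.

10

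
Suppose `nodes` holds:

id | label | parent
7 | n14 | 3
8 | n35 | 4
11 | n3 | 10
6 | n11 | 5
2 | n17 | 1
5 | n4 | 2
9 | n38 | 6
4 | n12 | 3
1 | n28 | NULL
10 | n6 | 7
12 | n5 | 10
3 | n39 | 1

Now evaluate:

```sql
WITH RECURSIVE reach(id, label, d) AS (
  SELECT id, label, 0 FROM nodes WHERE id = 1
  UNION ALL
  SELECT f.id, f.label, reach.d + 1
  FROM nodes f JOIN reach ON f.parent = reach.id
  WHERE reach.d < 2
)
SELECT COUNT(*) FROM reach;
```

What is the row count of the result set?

Base: id=1 (n28) at d 0.
Iteration 1: rows with parent in {1} -> n17 (id 2, d 1), n39 (id 3, d 1).
Iteration 2: rows with parent in {2,3} -> n12 (id 4, d 2), n4 (id 5, d 2), n14 (id 7, d 2).
Iteration 3: d < 2 fails for all current rows; recursion stops.
Total rows emitted: 6.

6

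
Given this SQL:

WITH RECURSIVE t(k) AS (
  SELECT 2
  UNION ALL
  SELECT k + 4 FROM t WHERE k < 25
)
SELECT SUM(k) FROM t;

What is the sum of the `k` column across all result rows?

98

Base: k=2.
Iteration 1: 2 < 25 holds -> k = 2 + 4 = 6.
Iteration 2: 6 < 25 holds -> k = 6 + 4 = 10.
Iteration 3: 10 < 25 holds -> k = 10 + 4 = 14.
Iteration 4: 14 < 25 holds -> k = 14 + 4 = 18.
Iteration 5: 18 < 25 holds -> k = 18 + 4 = 22.
Iteration 6: 22 < 25 holds -> k = 22 + 4 = 26.
Iteration 7: 26 < 25 fails; recursion stops.
SUM(k) = 2 + 6 + 10 + 14 + 18 + 22 + 26 = 98.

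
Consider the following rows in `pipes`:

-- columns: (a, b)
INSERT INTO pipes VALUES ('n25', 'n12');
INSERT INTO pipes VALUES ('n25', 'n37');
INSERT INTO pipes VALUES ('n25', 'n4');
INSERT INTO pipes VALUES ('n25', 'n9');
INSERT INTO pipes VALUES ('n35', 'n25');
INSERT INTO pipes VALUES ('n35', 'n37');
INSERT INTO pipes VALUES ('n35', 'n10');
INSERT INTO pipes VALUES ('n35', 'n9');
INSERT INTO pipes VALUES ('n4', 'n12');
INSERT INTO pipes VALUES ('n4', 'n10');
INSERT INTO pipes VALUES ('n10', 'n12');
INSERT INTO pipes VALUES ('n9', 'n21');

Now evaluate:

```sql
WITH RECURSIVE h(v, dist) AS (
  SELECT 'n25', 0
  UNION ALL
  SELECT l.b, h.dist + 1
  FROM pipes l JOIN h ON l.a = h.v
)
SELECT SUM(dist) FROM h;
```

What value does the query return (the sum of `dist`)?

13

Base: (n25, dist=0).
Iteration 1: edges from {n25} -> (n12, dist=1), (n37, dist=1), (n4, dist=1), (n9, dist=1).
Iteration 2: edges from {n12,n37,n4,n9} -> (n10, dist=2), (n12, dist=2), (n21, dist=2).
Iteration 3: edges from {n10,n12,n21} -> (n12, dist=3).
Iteration 4: no outgoing edges from {n12}; recursion stops.
SUM(dist) = 0 + 1 + 1 + 1 + 1 + 2 + 2 + 2 + 3 = 13.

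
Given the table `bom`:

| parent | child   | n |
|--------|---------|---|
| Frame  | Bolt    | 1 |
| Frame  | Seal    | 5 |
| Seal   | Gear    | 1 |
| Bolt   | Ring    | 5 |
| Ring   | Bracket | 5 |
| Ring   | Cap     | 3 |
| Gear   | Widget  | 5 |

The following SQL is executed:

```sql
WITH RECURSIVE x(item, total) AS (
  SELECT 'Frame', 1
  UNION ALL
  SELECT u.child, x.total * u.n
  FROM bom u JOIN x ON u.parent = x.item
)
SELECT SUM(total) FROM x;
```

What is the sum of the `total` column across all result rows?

Base: (Frame, total=1).
Iteration 1: components of {Frame} -> Bolt = 1*1 = 1, Seal = 1*5 = 5.
Iteration 2: components of {Bolt,Seal} -> Gear = 5*1 = 5, Ring = 1*5 = 5.
Iteration 3: components of {Gear,Ring} -> Bracket = 5*5 = 25, Cap = 5*3 = 15, Widget = 5*5 = 25.
Iteration 4: no further components; recursion stops.
SUM(total) = 1 + 1 + 5 + 5 + 5 + 25 + 15 + 25 = 82.

82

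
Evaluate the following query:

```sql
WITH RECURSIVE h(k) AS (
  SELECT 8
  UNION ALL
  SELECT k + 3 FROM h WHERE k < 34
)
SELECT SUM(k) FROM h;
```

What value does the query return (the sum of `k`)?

Base: k=8.
Iteration 1: 8 < 34 holds -> k = 8 + 3 = 11.
Iteration 2: 11 < 34 holds -> k = 11 + 3 = 14.
Iteration 3: 14 < 34 holds -> k = 14 + 3 = 17.
Iteration 4: 17 < 34 holds -> k = 17 + 3 = 20.
Iteration 5: 20 < 34 holds -> k = 20 + 3 = 23.
Iteration 6: 23 < 34 holds -> k = 23 + 3 = 26.
Iteration 7: 26 < 34 holds -> k = 26 + 3 = 29.
Iteration 8: 29 < 34 holds -> k = 29 + 3 = 32.
Iteration 9: 32 < 34 holds -> k = 32 + 3 = 35.
Iteration 10: 35 < 34 fails; recursion stops.
SUM(k) = 8 + 11 + 14 + 17 + 20 + 23 + 26 + 29 + 32 + 35 = 215.

215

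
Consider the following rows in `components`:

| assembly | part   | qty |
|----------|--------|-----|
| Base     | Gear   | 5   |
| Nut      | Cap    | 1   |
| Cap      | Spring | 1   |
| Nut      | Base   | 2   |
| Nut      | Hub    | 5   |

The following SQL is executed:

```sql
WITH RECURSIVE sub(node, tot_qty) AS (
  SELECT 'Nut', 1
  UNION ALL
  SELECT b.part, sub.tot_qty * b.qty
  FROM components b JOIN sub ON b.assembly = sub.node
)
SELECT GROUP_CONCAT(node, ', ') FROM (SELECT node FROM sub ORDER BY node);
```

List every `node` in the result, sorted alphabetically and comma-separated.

Base: (Nut, tot_qty=1).
Iteration 1: components of {Nut} -> Base = 1*2 = 2, Cap = 1*1 = 1, Hub = 1*5 = 5.
Iteration 2: components of {Base,Cap,Hub} -> Gear = 2*5 = 10, Spring = 1*1 = 1.
Iteration 3: no further components; recursion stops.

Base, Cap, Gear, Hub, Nut, Spring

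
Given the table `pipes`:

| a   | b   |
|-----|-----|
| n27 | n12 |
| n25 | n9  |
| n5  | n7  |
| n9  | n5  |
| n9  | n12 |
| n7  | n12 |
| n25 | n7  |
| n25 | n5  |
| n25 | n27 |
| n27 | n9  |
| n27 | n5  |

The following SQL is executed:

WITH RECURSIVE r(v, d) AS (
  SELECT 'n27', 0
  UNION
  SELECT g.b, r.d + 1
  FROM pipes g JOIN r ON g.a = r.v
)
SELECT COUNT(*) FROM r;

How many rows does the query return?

Base: (n27, d=0).
Iteration 1: edges from {n27} -> (n12, d=1), (n5, d=1), (n9, d=1).
Iteration 2: edges from {n12,n5,n9} -> (n12, d=2), (n5, d=2), (n7, d=2).
Iteration 3: edges from {n12,n5,n7} -> (n12, d=3), (n7, d=3).
Iteration 4: edges from {n12,n7} -> (n12, d=4).
Iteration 5: no outgoing edges from {n12}; recursion stops.
Total rows emitted: 10.

10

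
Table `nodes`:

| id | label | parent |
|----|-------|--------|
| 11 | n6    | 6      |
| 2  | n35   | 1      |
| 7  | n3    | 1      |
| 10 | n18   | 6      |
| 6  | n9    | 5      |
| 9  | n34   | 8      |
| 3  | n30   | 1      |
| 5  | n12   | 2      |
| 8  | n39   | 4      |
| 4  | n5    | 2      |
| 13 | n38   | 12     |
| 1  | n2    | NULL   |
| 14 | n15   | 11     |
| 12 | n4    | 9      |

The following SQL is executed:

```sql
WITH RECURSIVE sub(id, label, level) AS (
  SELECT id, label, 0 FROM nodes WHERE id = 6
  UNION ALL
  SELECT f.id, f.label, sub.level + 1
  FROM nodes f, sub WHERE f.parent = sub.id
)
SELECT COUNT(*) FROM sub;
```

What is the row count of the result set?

4

Base: id=6 (n9) at level 0.
Iteration 1: rows with parent in {6} -> n18 (id 10, level 1), n6 (id 11, level 1).
Iteration 2: rows with parent in {10,11} -> n15 (id 14, level 2).
Iteration 3: no rows with parent in {14}; recursion stops.
Total rows emitted: 4.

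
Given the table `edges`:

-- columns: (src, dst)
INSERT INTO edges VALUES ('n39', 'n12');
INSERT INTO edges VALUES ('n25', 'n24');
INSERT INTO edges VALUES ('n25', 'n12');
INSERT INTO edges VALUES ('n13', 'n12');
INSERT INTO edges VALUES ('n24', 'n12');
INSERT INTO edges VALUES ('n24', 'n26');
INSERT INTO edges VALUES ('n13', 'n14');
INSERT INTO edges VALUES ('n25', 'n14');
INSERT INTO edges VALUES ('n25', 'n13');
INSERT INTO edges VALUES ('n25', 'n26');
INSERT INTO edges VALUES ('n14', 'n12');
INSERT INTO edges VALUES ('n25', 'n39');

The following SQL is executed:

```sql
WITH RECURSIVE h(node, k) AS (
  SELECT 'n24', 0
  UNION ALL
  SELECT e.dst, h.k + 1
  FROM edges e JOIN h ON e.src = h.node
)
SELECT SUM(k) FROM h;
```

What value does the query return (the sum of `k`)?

2

Base: (n24, k=0).
Iteration 1: edges from {n24} -> (n12, k=1), (n26, k=1).
Iteration 2: no outgoing edges from {n12,n26}; recursion stops.
SUM(k) = 0 + 1 + 1 = 2.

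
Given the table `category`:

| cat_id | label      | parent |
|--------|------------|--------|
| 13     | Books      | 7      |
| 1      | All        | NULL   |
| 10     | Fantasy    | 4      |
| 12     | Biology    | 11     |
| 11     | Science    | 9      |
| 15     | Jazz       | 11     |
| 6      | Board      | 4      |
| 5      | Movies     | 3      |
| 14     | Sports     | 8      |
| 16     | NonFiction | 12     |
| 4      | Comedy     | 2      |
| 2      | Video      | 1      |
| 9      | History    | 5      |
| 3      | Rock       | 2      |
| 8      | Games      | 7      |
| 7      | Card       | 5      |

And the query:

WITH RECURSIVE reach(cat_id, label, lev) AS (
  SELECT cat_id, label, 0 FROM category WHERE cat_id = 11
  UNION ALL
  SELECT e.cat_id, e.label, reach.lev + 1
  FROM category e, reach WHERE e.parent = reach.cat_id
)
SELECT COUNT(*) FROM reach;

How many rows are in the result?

4

Base: cat_id=11 (Science) at lev 0.
Iteration 1: rows with parent in {11} -> Biology (id 12, lev 1), Jazz (id 15, lev 1).
Iteration 2: rows with parent in {12,15} -> NonFiction (id 16, lev 2).
Iteration 3: no rows with parent in {16}; recursion stops.
Total rows emitted: 4.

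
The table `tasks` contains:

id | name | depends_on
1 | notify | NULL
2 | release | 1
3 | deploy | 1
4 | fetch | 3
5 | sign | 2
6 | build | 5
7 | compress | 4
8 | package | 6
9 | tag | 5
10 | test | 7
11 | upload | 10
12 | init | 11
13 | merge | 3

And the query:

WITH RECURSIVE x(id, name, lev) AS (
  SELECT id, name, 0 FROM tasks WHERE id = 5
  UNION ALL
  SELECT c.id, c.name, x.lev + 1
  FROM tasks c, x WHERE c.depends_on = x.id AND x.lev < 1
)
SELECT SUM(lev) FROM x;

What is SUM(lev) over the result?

2

Base: id=5 (sign) at lev 0.
Iteration 1: rows with depends_on in {5} -> build (id 6, lev 1), tag (id 9, lev 1).
Iteration 2: lev < 1 fails for all current rows; recursion stops.
SUM(lev) = 0 + 1 + 1 = 2.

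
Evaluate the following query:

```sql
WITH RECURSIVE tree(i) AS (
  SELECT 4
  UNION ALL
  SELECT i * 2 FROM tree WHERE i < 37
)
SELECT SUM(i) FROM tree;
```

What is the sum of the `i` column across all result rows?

Base: i=4.
Iteration 1: 4 < 37 holds -> i = 4 * 2 = 8.
Iteration 2: 8 < 37 holds -> i = 8 * 2 = 16.
Iteration 3: 16 < 37 holds -> i = 16 * 2 = 32.
Iteration 4: 32 < 37 holds -> i = 32 * 2 = 64.
Iteration 5: 64 < 37 fails; recursion stops.
SUM(i) = 4 + 8 + 16 + 32 + 64 = 124.

124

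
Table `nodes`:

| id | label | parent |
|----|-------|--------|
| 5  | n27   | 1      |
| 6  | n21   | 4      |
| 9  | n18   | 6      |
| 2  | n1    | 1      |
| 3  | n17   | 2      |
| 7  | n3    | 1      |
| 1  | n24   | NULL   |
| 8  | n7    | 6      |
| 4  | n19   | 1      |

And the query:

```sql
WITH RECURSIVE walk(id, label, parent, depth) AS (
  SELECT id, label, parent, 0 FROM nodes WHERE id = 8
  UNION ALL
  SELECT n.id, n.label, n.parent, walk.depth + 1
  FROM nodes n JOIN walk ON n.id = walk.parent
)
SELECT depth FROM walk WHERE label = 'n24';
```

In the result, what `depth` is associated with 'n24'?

Base: id=8 (n7), parent=6, depth 0.
Iteration 1: join on id=6 -> n21 (id 6, parent=4, depth 1).
Iteration 2: join on id=4 -> n19 (id 4, parent=1, depth 2).
Iteration 3: join on id=1 -> n24 (id 1, parent=NULL, depth 3).
Iteration 4: parent is NULL; no match; recursion stops.

3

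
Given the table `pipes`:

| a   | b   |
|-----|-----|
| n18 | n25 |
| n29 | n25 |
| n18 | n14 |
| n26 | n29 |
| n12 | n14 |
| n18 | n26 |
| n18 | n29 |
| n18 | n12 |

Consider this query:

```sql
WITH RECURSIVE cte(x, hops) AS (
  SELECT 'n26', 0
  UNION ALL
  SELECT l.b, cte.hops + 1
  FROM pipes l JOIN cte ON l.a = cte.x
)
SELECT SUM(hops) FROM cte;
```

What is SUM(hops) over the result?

Base: (n26, hops=0).
Iteration 1: edges from {n26} -> (n29, hops=1).
Iteration 2: edges from {n29} -> (n25, hops=2).
Iteration 3: no outgoing edges from {n25}; recursion stops.
SUM(hops) = 0 + 1 + 2 = 3.

3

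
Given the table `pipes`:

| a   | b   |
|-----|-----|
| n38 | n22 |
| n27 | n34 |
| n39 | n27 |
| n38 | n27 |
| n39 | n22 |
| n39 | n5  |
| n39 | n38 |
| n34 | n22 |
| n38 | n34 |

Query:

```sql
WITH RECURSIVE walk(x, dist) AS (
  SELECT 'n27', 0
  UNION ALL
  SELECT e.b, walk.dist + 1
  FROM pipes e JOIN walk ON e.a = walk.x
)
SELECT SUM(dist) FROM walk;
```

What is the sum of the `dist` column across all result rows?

3

Base: (n27, dist=0).
Iteration 1: edges from {n27} -> (n34, dist=1).
Iteration 2: edges from {n34} -> (n22, dist=2).
Iteration 3: no outgoing edges from {n22}; recursion stops.
SUM(dist) = 0 + 1 + 2 = 3.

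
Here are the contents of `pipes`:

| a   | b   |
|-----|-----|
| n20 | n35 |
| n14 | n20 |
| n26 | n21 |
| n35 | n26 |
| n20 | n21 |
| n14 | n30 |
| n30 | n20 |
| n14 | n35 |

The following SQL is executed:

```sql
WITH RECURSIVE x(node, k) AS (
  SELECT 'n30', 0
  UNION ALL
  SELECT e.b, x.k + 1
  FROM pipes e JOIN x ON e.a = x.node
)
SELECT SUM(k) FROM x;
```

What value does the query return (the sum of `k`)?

Base: (n30, k=0).
Iteration 1: edges from {n30} -> (n20, k=1).
Iteration 2: edges from {n20} -> (n21, k=2), (n35, k=2).
Iteration 3: edges from {n21,n35} -> (n26, k=3).
Iteration 4: edges from {n26} -> (n21, k=4).
Iteration 5: no outgoing edges from {n21}; recursion stops.
SUM(k) = 0 + 1 + 2 + 2 + 3 + 4 = 12.

12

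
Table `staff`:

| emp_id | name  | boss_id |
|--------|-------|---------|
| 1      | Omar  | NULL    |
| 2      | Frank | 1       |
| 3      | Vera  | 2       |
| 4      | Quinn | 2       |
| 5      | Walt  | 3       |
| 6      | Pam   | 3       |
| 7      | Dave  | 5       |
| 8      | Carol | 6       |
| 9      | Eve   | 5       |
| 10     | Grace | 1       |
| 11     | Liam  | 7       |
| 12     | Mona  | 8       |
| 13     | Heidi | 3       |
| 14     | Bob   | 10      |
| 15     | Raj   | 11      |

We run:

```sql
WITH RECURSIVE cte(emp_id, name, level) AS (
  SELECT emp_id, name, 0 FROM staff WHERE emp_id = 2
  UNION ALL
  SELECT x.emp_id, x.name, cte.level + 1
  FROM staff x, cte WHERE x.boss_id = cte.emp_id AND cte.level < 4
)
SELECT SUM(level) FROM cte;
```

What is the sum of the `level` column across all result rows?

25

Base: emp_id=2 (Frank) at level 0.
Iteration 1: rows with boss_id in {2} -> Vera (id 3, level 1), Quinn (id 4, level 1).
Iteration 2: rows with boss_id in {3,4} -> Walt (id 5, level 2), Pam (id 6, level 2), Heidi (id 13, level 2).
Iteration 3: rows with boss_id in {5,6,13} -> Dave (id 7, level 3), Carol (id 8, level 3), Eve (id 9, level 3).
Iteration 4: rows with boss_id in {7,8,9} -> Liam (id 11, level 4), Mona (id 12, level 4).
Iteration 5: level < 4 fails for all current rows; recursion stops.
SUM(level) = 0 + 1 + 1 + 2 + 2 + 2 + 3 + 3 + 3 + 4 + 4 = 25.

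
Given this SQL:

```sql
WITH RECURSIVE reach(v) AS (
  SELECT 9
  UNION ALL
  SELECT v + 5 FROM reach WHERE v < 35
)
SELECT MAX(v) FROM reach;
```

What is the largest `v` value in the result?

39

Base: v=9.
Iteration 1: 9 < 35 holds -> v = 9 + 5 = 14.
Iteration 2: 14 < 35 holds -> v = 14 + 5 = 19.
Iteration 3: 19 < 35 holds -> v = 19 + 5 = 24.
Iteration 4: 24 < 35 holds -> v = 24 + 5 = 29.
Iteration 5: 29 < 35 holds -> v = 29 + 5 = 34.
Iteration 6: 34 < 35 holds -> v = 34 + 5 = 39.
Iteration 7: 39 < 35 fails; recursion stops.
v values: 9, 14, 19, 24, 29, 34, 39; the maximum is 39.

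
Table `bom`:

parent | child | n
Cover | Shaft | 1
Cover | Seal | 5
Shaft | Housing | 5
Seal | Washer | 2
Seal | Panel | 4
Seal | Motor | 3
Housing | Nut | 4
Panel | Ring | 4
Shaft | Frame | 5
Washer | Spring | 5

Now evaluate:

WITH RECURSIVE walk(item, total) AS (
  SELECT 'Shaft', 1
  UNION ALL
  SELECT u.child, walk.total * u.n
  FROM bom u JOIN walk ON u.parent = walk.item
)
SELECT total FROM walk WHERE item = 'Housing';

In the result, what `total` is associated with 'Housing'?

5

Base: (Shaft, total=1).
Iteration 1: components of {Shaft} -> Frame = 1*5 = 5, Housing = 1*5 = 5.
Iteration 2: components of {Frame,Housing} -> Nut = 5*4 = 20.
Iteration 3: no further components; recursion stops.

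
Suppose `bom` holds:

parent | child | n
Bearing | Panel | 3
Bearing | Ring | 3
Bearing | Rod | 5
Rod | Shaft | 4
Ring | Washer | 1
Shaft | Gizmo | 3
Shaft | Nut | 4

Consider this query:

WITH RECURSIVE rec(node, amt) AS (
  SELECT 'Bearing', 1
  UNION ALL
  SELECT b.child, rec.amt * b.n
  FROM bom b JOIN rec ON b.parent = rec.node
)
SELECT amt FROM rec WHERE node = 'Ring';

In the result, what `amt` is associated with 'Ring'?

Base: (Bearing, amt=1).
Iteration 1: components of {Bearing} -> Panel = 1*3 = 3, Ring = 1*3 = 3, Rod = 1*5 = 5.
Iteration 2: components of {Panel,Ring,Rod} -> Shaft = 5*4 = 20, Washer = 3*1 = 3.
Iteration 3: components of {Shaft,Washer} -> Gizmo = 20*3 = 60, Nut = 20*4 = 80.
Iteration 4: no further components; recursion stops.

3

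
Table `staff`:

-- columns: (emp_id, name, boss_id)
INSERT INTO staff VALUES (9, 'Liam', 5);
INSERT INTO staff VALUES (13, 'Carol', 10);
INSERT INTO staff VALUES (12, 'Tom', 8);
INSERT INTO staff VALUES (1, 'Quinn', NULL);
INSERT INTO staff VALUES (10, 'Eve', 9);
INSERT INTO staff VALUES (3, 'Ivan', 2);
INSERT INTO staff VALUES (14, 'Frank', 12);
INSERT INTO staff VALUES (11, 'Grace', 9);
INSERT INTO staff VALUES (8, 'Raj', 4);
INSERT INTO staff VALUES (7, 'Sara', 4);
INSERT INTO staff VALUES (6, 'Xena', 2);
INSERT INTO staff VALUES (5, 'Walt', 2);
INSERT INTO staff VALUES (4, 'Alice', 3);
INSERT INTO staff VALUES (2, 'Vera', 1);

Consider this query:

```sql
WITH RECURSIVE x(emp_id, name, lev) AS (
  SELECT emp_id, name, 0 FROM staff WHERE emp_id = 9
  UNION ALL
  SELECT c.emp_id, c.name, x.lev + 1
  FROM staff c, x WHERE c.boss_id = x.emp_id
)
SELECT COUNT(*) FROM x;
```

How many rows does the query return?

Base: emp_id=9 (Liam) at lev 0.
Iteration 1: rows with boss_id in {9} -> Eve (id 10, lev 1), Grace (id 11, lev 1).
Iteration 2: rows with boss_id in {10,11} -> Carol (id 13, lev 2).
Iteration 3: no rows with boss_id in {13}; recursion stops.
Total rows emitted: 4.

4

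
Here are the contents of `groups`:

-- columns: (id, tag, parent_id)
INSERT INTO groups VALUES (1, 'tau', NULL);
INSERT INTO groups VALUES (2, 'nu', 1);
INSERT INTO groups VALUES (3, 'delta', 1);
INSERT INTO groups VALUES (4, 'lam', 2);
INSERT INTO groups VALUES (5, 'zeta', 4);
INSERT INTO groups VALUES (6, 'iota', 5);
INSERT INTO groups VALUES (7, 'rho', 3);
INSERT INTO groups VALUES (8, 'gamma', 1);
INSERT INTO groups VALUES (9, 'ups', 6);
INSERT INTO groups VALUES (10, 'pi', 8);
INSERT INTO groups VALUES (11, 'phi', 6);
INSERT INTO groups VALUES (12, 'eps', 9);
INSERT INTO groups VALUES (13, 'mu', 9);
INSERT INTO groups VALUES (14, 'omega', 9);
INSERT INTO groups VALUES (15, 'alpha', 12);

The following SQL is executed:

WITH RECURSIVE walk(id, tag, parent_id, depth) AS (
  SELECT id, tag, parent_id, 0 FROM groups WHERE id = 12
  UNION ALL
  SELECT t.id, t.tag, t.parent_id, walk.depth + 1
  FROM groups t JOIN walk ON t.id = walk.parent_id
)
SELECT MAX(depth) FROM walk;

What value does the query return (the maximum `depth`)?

6

Base: id=12 (eps), parent_id=9, depth 0.
Iteration 1: join on id=9 -> ups (id 9, parent_id=6, depth 1).
Iteration 2: join on id=6 -> iota (id 6, parent_id=5, depth 2).
Iteration 3: join on id=5 -> zeta (id 5, parent_id=4, depth 3).
Iteration 4: join on id=4 -> lam (id 4, parent_id=2, depth 4).
Iteration 5: join on id=2 -> nu (id 2, parent_id=1, depth 5).
Iteration 6: join on id=1 -> tau (id 1, parent_id=NULL, depth 6).
Iteration 7: parent_id is NULL; no match; recursion stops.
depth values: 0, 1, 2, 3, 4, 5, 6; the maximum is 6.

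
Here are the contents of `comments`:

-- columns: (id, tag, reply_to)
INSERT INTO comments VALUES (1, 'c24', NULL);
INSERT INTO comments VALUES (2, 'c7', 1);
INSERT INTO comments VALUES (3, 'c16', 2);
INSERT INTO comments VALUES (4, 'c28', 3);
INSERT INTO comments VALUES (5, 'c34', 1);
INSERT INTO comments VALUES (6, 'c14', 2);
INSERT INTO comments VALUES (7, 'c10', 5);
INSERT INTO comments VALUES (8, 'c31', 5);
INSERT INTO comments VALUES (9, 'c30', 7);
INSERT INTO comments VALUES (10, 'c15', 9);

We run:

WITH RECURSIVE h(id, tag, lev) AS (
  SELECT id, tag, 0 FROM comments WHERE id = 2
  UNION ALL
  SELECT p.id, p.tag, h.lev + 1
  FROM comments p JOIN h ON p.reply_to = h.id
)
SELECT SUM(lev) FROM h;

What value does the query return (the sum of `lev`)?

4

Base: id=2 (c7) at lev 0.
Iteration 1: rows with reply_to in {2} -> c16 (id 3, lev 1), c14 (id 6, lev 1).
Iteration 2: rows with reply_to in {3,6} -> c28 (id 4, lev 2).
Iteration 3: no rows with reply_to in {4}; recursion stops.
SUM(lev) = 0 + 1 + 1 + 2 = 4.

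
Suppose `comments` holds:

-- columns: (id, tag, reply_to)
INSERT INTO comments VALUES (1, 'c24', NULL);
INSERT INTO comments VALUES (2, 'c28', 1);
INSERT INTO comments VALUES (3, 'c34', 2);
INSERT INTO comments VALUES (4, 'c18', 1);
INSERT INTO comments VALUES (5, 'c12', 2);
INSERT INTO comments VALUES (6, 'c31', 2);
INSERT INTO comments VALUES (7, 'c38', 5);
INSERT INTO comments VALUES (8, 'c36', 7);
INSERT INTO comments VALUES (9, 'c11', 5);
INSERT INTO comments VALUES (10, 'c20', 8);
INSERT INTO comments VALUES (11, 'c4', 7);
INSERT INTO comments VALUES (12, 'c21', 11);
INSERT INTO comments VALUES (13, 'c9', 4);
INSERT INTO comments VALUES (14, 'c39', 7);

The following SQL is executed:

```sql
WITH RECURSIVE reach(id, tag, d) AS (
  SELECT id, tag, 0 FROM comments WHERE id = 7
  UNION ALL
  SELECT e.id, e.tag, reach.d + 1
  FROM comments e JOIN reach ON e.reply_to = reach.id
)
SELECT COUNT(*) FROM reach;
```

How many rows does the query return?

6

Base: id=7 (c38) at d 0.
Iteration 1: rows with reply_to in {7} -> c36 (id 8, d 1), c4 (id 11, d 1), c39 (id 14, d 1).
Iteration 2: rows with reply_to in {8,11,14} -> c20 (id 10, d 2), c21 (id 12, d 2).
Iteration 3: no rows with reply_to in {10,12}; recursion stops.
Total rows emitted: 6.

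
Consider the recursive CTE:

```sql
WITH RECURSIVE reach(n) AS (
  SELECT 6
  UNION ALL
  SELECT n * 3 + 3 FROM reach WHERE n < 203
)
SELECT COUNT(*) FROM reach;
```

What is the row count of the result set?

5

Base: n=6.
Iteration 1: 6 < 203 holds -> n = 6 * 3 + 3 = 21.
Iteration 2: 21 < 203 holds -> n = 21 * 3 + 3 = 66.
Iteration 3: 66 < 203 holds -> n = 66 * 3 + 3 = 201.
Iteration 4: 201 < 203 holds -> n = 201 * 3 + 3 = 606.
Iteration 5: 606 < 203 fails; recursion stops.
Total rows emitted: 5.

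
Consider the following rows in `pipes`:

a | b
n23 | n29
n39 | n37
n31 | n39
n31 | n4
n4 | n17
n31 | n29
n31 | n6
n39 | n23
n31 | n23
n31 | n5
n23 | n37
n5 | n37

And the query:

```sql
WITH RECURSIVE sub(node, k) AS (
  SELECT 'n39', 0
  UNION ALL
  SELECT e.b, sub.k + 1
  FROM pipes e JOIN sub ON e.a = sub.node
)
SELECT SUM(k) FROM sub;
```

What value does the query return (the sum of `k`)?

6

Base: (n39, k=0).
Iteration 1: edges from {n39} -> (n23, k=1), (n37, k=1).
Iteration 2: edges from {n23,n37} -> (n29, k=2), (n37, k=2).
Iteration 3: no outgoing edges from {n29,n37}; recursion stops.
SUM(k) = 0 + 1 + 1 + 2 + 2 = 6.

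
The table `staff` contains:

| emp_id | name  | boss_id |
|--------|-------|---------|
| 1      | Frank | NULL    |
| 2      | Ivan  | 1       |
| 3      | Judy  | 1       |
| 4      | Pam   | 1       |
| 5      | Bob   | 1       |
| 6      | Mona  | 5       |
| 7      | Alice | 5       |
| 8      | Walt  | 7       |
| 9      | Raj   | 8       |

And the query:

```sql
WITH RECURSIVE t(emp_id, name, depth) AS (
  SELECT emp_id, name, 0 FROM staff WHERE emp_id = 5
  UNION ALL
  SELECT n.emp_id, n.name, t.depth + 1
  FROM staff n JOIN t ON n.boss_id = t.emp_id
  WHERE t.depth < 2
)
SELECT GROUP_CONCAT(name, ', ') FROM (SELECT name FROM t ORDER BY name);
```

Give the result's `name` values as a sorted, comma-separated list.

Alice, Bob, Mona, Walt

Base: emp_id=5 (Bob) at depth 0.
Iteration 1: rows with boss_id in {5} -> Mona (id 6, depth 1), Alice (id 7, depth 1).
Iteration 2: rows with boss_id in {6,7} -> Walt (id 8, depth 2).
Iteration 3: depth < 2 fails for all current rows; recursion stops.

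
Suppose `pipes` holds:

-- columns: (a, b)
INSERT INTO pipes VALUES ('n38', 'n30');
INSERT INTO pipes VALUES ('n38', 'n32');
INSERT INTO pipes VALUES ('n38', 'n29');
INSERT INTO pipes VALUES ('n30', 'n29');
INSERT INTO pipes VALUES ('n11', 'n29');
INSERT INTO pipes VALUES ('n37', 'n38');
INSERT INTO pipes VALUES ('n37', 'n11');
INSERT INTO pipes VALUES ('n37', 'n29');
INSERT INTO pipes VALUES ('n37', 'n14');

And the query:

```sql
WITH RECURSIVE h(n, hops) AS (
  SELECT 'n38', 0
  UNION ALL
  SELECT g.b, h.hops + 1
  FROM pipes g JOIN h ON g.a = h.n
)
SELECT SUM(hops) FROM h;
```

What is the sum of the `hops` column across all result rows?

Base: (n38, hops=0).
Iteration 1: edges from {n38} -> (n29, hops=1), (n30, hops=1), (n32, hops=1).
Iteration 2: edges from {n29,n30,n32} -> (n29, hops=2).
Iteration 3: no outgoing edges from {n29}; recursion stops.
SUM(hops) = 0 + 1 + 1 + 1 + 2 = 5.

5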